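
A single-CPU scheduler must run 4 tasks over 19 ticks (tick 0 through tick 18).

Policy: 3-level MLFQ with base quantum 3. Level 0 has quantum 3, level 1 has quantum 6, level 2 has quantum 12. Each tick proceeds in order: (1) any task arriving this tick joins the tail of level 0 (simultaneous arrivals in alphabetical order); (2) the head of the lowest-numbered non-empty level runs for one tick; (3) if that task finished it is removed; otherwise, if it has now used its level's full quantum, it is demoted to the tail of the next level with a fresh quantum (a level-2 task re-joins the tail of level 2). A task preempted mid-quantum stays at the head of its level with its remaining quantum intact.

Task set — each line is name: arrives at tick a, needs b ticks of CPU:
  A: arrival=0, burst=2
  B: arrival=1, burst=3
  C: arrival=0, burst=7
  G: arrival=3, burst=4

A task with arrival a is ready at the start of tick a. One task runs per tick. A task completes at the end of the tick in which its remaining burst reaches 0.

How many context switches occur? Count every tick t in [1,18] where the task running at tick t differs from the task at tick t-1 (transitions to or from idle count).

context switches = 6

t=0: L0/L1/L2 = AC/-/- → run A
t=1: L0/L1/L2 = ACB/-/- → run A
t=2: L0/L1/L2 = CB/-/- → run C
t=3: L0/L1/L2 = CBG/-/- → run C
t=4: L0/L1/L2 = CBG/-/- → run C
t=5: L0/L1/L2 = BG/C/- → run B
t=6: L0/L1/L2 = BG/C/- → run B
t=7: L0/L1/L2 = BG/C/- → run B
t=8: L0/L1/L2 = G/C/- → run G
t=9: L0/L1/L2 = G/C/- → run G
t=10: L0/L1/L2 = G/C/- → run G
t=11: L0/L1/L2 = -/CG/- → run C
t=12: L0/L1/L2 = -/CG/- → run C
t=13: L0/L1/L2 = -/CG/- → run C
t=14: L0/L1/L2 = -/CG/- → run C
t=15: L0/L1/L2 = -/G/- → run G
t=16: (idle)
t=17: (idle)
t=18: (idle)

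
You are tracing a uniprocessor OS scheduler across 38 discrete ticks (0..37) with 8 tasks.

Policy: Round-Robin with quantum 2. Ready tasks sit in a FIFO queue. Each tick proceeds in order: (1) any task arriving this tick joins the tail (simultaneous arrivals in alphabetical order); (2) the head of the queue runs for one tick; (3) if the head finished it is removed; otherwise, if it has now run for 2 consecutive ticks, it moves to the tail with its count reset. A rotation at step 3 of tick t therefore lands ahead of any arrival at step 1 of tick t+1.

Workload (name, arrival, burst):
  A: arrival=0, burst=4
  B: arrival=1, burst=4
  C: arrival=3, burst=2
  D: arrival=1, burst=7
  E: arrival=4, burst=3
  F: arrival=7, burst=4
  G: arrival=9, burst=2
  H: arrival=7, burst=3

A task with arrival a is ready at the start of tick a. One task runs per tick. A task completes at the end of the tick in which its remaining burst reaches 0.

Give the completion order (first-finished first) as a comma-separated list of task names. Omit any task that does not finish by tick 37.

completion order = A, C, B, G, E, F, H, D

t=0: queue=[A] q_used=0 → run A
t=1: queue=[A,B,D] q_used=1 → run A
t=2: queue=[B,D,A] q_used=0 → run B
t=3: queue=[B,D,A,C] q_used=1 → run B
t=4: queue=[D,A,C,B,E] q_used=0 → run D
t=5: queue=[D,A,C,B,E] q_used=1 → run D
t=6: queue=[A,C,B,E,D] q_used=0 → run A
t=7: queue=[A,C,B,E,D,F,H] q_used=1 → run A
t=8: queue=[C,B,E,D,F,H] q_used=0 → run C
t=9: queue=[C,B,E,D,F,H,G] q_used=1 → run C
t=10: queue=[B,E,D,F,H,G] q_used=0 → run B
t=11: queue=[B,E,D,F,H,G] q_used=1 → run B
t=12: queue=[E,D,F,H,G] q_used=0 → run E
t=13: queue=[E,D,F,H,G] q_used=1 → run E
t=14: queue=[D,F,H,G,E] q_used=0 → run D
t=15: queue=[D,F,H,G,E] q_used=1 → run D
t=16: queue=[F,H,G,E,D] q_used=0 → run F
t=17: queue=[F,H,G,E,D] q_used=1 → run F
t=18: queue=[H,G,E,D,F] q_used=0 → run H
t=19: queue=[H,G,E,D,F] q_used=1 → run H
t=20: queue=[G,E,D,F,H] q_used=0 → run G
t=21: queue=[G,E,D,F,H] q_used=1 → run G
t=22: queue=[E,D,F,H] q_used=0 → run E
t=23: queue=[D,F,H] q_used=0 → run D
t=24: queue=[D,F,H] q_used=1 → run D
t=25: queue=[F,H,D] q_used=0 → run F
t=26: queue=[F,H,D] q_used=1 → run F
t=27: queue=[H,D] q_used=0 → run H
t=28: queue=[D] q_used=0 → run D
t=29: (idle)
t=30: (idle)
t=31: (idle)
t=32: (idle)
t=33: (idle)
t=34: (idle)
t=35: (idle)
t=36: (idle)
t=37: (idle)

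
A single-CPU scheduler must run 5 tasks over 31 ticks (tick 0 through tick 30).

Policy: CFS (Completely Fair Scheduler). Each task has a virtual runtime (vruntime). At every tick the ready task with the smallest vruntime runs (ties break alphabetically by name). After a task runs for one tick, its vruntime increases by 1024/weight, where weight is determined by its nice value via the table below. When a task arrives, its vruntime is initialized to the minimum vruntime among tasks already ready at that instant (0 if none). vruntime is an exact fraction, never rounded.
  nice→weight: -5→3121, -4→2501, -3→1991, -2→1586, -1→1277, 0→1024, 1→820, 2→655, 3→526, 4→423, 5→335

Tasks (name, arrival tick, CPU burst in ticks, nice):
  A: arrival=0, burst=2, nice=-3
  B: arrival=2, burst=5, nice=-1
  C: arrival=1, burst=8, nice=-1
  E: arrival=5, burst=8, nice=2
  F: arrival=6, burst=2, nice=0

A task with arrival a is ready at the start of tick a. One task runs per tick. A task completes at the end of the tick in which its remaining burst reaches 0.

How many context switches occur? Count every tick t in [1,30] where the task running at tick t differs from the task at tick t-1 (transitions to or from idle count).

context switches = 20

t=0: vr[A=0] → run A
t=1: vr[A=1024/1991 C=1024/1991] → run A
t=2: vr[B=1024/1991 C=1024/1991] → run B
t=3: vr[B=3346432/2542507 C=1024/1991] → run C
t=4: vr[B=3346432/2542507 C=3346432/2542507] → run B
t=5: vr[B=5385216/2542507 C=3346432/2542507 E=3346432/2542507] → run C
t=6: vr[B=5385216/2542507 C=5385216/2542507 E=3346432/2542507 F=3346432/2542507] → run E
t=7: vr[B=5385216/2542507 C=5385216/2542507 E=4795440128/1665342085 F=3346432/2542507] → run F
t=8: vr[B=5385216/2542507 C=5385216/2542507 E=4795440128/1665342085 F=5888939/2542507] → run B
t=9: vr[B=7424000/2542507 C=5385216/2542507 E=4795440128/1665342085 F=5888939/2542507] → run C
t=10: vr[B=7424000/2542507 C=7424000/2542507 E=4795440128/1665342085 F=5888939/2542507] → run F
t=11: vr[B=7424000/2542507 C=7424000/2542507 E=4795440128/1665342085] → run E
t=12: vr[B=7424000/2542507 C=7424000/2542507 E=7398967296/1665342085] → run B
t=13: vr[B=9462784/2542507 C=7424000/2542507 E=7398967296/1665342085] → run C
t=14: vr[B=9462784/2542507 C=9462784/2542507 E=7398967296/1665342085] → run B
t=15: vr[C=9462784/2542507 E=7398967296/1665342085] → run C
t=16: vr[C=11501568/2542507 E=7398967296/1665342085] → run E
t=17: vr[C=11501568/2542507 E=10002494464/1665342085] → run C
t=18: vr[C=13540352/2542507 E=10002494464/1665342085] → run C
t=19: vr[C=15579136/2542507 E=10002494464/1665342085] → run E
t=20: vr[C=15579136/2542507 E=12606021632/1665342085] → run C
t=21: vr[E=12606021632/1665342085] → run E
t=22: vr[E=3041909760/333068417] → run E
t=23: vr[E=17813075968/1665342085] → run E
t=24: vr[E=20416603136/1665342085] → run E
t=25: (idle)
t=26: (idle)
t=27: (idle)
t=28: (idle)
t=29: (idle)
t=30: (idle)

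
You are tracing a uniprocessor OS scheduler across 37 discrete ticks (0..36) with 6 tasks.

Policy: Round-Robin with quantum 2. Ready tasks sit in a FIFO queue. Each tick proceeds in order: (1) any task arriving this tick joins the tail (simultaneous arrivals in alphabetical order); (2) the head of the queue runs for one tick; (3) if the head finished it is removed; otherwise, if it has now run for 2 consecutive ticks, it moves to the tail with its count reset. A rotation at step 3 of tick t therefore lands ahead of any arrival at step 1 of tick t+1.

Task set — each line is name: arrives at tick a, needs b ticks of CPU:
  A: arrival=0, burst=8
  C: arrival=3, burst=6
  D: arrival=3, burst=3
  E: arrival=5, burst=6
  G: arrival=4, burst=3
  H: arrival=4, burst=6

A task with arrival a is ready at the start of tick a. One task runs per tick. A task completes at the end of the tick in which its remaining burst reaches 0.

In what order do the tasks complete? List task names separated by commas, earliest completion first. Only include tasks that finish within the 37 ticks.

t=0: queue=[A] q_used=0 → run A
t=1: queue=[A] q_used=1 → run A
t=2: queue=[A] q_used=0 → run A
t=3: queue=[A,C,D] q_used=1 → run A
t=4: queue=[C,D,A,G,H] q_used=0 → run C
t=5: queue=[C,D,A,G,H,E] q_used=1 → run C
t=6: queue=[D,A,G,H,E,C] q_used=0 → run D
t=7: queue=[D,A,G,H,E,C] q_used=1 → run D
t=8: queue=[A,G,H,E,C,D] q_used=0 → run A
t=9: queue=[A,G,H,E,C,D] q_used=1 → run A
t=10: queue=[G,H,E,C,D,A] q_used=0 → run G
t=11: queue=[G,H,E,C,D,A] q_used=1 → run G
t=12: queue=[H,E,C,D,A,G] q_used=0 → run H
t=13: queue=[H,E,C,D,A,G] q_used=1 → run H
t=14: queue=[E,C,D,A,G,H] q_used=0 → run E
t=15: queue=[E,C,D,A,G,H] q_used=1 → run E
t=16: queue=[C,D,A,G,H,E] q_used=0 → run C
t=17: queue=[C,D,A,G,H,E] q_used=1 → run C
t=18: queue=[D,A,G,H,E,C] q_used=0 → run D
t=19: queue=[A,G,H,E,C] q_used=0 → run A
t=20: queue=[A,G,H,E,C] q_used=1 → run A
t=21: queue=[G,H,E,C] q_used=0 → run G
t=22: queue=[H,E,C] q_used=0 → run H
t=23: queue=[H,E,C] q_used=1 → run H
t=24: queue=[E,C,H] q_used=0 → run E
t=25: queue=[E,C,H] q_used=1 → run E
t=26: queue=[C,H,E] q_used=0 → run C
t=27: queue=[C,H,E] q_used=1 → run C
t=28: queue=[H,E] q_used=0 → run H
t=29: queue=[H,E] q_used=1 → run H
t=30: queue=[E] q_used=0 → run E
t=31: queue=[E] q_used=1 → run E
t=32: (idle)
t=33: (idle)
t=34: (idle)
t=35: (idle)
t=36: (idle)

completion order = D, A, G, C, H, E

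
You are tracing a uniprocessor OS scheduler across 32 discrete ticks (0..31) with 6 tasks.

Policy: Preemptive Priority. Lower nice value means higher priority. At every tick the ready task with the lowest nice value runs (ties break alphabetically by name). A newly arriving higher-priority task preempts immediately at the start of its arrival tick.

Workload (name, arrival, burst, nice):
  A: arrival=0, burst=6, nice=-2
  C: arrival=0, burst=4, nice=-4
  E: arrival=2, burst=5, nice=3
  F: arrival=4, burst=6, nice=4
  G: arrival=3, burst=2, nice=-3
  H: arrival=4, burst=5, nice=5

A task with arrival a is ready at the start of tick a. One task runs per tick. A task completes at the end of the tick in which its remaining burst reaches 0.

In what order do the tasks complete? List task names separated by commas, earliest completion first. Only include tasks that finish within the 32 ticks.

completion order = C, G, A, E, F, H

t=0: ready={A,C} → run C
t=1: ready={A,C} → run C
t=2: ready={A,C,E} → run C
t=3: ready={A,C,E,G} → run C
t=4: ready={A,E,F,G,H} → run G
t=5: ready={A,E,F,G,H} → run G
t=6: ready={A,E,F,H} → run A
t=7: ready={A,E,F,H} → run A
t=8: ready={A,E,F,H} → run A
t=9: ready={A,E,F,H} → run A
t=10: ready={A,E,F,H} → run A
t=11: ready={A,E,F,H} → run A
t=12: ready={E,F,H} → run E
t=13: ready={E,F,H} → run E
t=14: ready={E,F,H} → run E
t=15: ready={E,F,H} → run E
t=16: ready={E,F,H} → run E
t=17: ready={F,H} → run F
t=18: ready={F,H} → run F
t=19: ready={F,H} → run F
t=20: ready={F,H} → run F
t=21: ready={F,H} → run F
t=22: ready={F,H} → run F
t=23: ready={H} → run H
t=24: ready={H} → run H
t=25: ready={H} → run H
t=26: ready={H} → run H
t=27: ready={H} → run H
t=28: (idle)
t=29: (idle)
t=30: (idle)
t=31: (idle)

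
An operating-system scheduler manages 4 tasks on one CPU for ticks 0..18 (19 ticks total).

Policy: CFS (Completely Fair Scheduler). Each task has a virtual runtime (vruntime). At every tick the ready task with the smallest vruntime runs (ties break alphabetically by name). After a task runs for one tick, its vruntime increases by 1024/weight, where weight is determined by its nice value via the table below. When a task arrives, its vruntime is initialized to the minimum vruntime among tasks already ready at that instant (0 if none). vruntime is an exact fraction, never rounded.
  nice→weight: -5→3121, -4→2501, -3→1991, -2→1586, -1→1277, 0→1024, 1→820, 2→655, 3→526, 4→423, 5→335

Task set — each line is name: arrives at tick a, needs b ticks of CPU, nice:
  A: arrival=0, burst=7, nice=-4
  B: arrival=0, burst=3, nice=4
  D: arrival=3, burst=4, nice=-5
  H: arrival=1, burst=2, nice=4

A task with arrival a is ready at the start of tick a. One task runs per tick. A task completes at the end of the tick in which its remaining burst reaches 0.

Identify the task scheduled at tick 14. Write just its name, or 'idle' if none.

t=0: vr[A=0 B=0] → run A
t=1: vr[A=1024/2501 B=0 H=0] → run B
t=2: vr[A=1024/2501 B=1024/423 H=0] → run H
t=3: vr[A=1024/2501 B=1024/423 D=1024/2501 H=1024/423] → run A
t=4: vr[A=2048/2501 B=1024/423 D=1024/2501 H=1024/423] → run D
t=5: vr[A=2048/2501 B=1024/423 D=5756928/7805621 H=1024/423] → run D
t=6: vr[A=2048/2501 B=1024/423 D=8317952/7805621 H=1024/423] → run A
t=7: vr[A=3072/2501 B=1024/423 D=8317952/7805621 H=1024/423] → run D
t=8: vr[A=3072/2501 B=1024/423 D=10878976/7805621 H=1024/423] → run A
t=9: vr[A=4096/2501 B=1024/423 D=10878976/7805621 H=1024/423] → run D
t=10: vr[A=4096/2501 B=1024/423 H=1024/423] → run A
t=11: vr[A=5120/2501 B=1024/423 H=1024/423] → run A
t=12: vr[A=6144/2501 B=1024/423 H=1024/423] → run B
t=13: vr[A=6144/2501 B=2048/423 H=1024/423] → run H
t=14: vr[A=6144/2501 B=2048/423] → run A
t=15: vr[B=2048/423] → run B
t=16: (idle)
t=17: (idle)
t=18: (idle)

running at tick 14 = A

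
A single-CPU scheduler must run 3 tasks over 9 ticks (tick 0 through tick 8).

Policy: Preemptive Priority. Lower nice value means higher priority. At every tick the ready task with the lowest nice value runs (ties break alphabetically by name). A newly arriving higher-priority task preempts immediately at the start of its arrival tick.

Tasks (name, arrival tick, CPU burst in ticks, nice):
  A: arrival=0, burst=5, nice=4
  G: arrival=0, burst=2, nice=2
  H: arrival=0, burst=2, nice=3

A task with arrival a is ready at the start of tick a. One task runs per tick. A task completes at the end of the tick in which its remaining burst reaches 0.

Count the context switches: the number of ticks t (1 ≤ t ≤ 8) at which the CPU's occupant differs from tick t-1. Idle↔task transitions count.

t=0: ready={A,G,H} → run G
t=1: ready={A,G,H} → run G
t=2: ready={A,H} → run H
t=3: ready={A,H} → run H
t=4: ready={A} → run A
t=5: ready={A} → run A
t=6: ready={A} → run A
t=7: ready={A} → run A
t=8: ready={A} → run A

context switches = 2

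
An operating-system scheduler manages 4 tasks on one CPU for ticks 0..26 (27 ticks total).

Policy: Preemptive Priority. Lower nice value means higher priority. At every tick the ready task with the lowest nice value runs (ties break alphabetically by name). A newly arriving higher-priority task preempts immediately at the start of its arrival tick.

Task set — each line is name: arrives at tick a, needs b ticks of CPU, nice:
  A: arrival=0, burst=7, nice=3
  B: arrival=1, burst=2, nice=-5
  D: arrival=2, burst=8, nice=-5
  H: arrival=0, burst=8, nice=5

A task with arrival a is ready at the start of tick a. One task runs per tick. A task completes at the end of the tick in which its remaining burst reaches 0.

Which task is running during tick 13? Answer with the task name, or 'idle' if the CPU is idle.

running at tick 13 = A

t=0: ready={A,H} → run A
t=1: ready={A,B,H} → run B
t=2: ready={A,B,D,H} → run B
t=3: ready={A,D,H} → run D
t=4: ready={A,D,H} → run D
t=5: ready={A,D,H} → run D
t=6: ready={A,D,H} → run D
t=7: ready={A,D,H} → run D
t=8: ready={A,D,H} → run D
t=9: ready={A,D,H} → run D
t=10: ready={A,D,H} → run D
t=11: ready={A,H} → run A
t=12: ready={A,H} → run A
t=13: ready={A,H} → run A
t=14: ready={A,H} → run A
t=15: ready={A,H} → run A
t=16: ready={A,H} → run A
t=17: ready={H} → run H
t=18: ready={H} → run H
t=19: ready={H} → run H
t=20: ready={H} → run H
t=21: ready={H} → run H
t=22: ready={H} → run H
t=23: ready={H} → run H
t=24: ready={H} → run H
t=25: (idle)
t=26: (idle)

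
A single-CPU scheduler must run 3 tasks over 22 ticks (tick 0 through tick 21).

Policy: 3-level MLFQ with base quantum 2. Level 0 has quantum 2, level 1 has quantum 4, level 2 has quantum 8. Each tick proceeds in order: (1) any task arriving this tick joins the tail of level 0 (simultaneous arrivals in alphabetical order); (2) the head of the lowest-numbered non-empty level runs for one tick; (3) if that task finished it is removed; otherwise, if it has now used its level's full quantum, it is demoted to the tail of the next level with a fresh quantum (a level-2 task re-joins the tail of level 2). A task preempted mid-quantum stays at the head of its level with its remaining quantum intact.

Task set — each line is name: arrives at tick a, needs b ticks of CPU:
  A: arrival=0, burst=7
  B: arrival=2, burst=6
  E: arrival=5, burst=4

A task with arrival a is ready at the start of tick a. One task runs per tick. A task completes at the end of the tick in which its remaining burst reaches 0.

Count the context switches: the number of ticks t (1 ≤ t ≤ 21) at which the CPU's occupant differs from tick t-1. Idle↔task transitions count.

t=0: L0/L1/L2 = A/-/- → run A
t=1: L0/L1/L2 = A/-/- → run A
t=2: L0/L1/L2 = B/A/- → run B
t=3: L0/L1/L2 = B/A/- → run B
t=4: L0/L1/L2 = -/AB/- → run A
t=5: L0/L1/L2 = E/AB/- → run E
t=6: L0/L1/L2 = E/AB/- → run E
t=7: L0/L1/L2 = -/ABE/- → run A
t=8: L0/L1/L2 = -/ABE/- → run A
t=9: L0/L1/L2 = -/ABE/- → run A
t=10: L0/L1/L2 = -/BE/A → run B
t=11: L0/L1/L2 = -/BE/A → run B
t=12: L0/L1/L2 = -/BE/A → run B
t=13: L0/L1/L2 = -/BE/A → run B
t=14: L0/L1/L2 = -/E/A → run E
t=15: L0/L1/L2 = -/E/A → run E
t=16: L0/L1/L2 = -/-/A → run A
t=17: (idle)
t=18: (idle)
t=19: (idle)
t=20: (idle)
t=21: (idle)

context switches = 8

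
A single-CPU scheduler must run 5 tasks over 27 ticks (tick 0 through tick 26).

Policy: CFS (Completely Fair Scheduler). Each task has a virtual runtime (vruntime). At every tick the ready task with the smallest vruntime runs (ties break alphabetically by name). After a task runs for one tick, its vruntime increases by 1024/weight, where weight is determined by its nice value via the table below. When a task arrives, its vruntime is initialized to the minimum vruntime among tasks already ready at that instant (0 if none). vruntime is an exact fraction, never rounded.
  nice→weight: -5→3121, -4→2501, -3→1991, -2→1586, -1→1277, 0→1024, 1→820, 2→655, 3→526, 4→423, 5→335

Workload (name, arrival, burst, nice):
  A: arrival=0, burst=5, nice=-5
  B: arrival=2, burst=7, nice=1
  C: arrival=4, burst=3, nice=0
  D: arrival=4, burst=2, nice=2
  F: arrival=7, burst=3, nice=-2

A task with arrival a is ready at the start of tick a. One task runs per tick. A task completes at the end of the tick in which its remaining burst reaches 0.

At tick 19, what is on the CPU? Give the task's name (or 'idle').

t=0: vr[A=0] → run A
t=1: vr[A=1024/3121] → run A
t=2: vr[A=2048/3121 B=2048/3121] → run A
t=3: vr[A=3072/3121 B=2048/3121] → run B
t=4: vr[A=3072/3121 B=1218816/639805 C=3072/3121 D=3072/3121] → run A
t=5: vr[A=4096/3121 B=1218816/639805 C=3072/3121 D=3072/3121] → run C
t=6: vr[A=4096/3121 B=1218816/639805 C=6193/3121 D=3072/3121] → run D
t=7: vr[A=4096/3121 B=1218816/639805 C=6193/3121 D=5208064/2044255 F=4096/3121] → run A
t=8: vr[B=1218816/639805 C=6193/3121 D=5208064/2044255 F=4096/3121] → run F
t=9: vr[B=1218816/639805 C=6193/3121 D=5208064/2044255 F=4846080/2474953] → run B
t=10: vr[B=2017792/639805 C=6193/3121 D=5208064/2044255 F=4846080/2474953] → run F
t=11: vr[B=2017792/639805 C=6193/3121 D=5208064/2044255 F=6444032/2474953] → run C
t=12: vr[B=2017792/639805 C=9314/3121 D=5208064/2044255 F=6444032/2474953] → run D
t=13: vr[B=2017792/639805 C=9314/3121 F=6444032/2474953] → run F
t=14: vr[B=2017792/639805 C=9314/3121] → run C
t=15: vr[B=2017792/639805] → run B
t=16: vr[B=2816768/639805] → run B
t=17: vr[B=3615744/639805] → run B
t=18: vr[B=882944/127961] → run B
t=19: vr[B=5213696/639805] → run B
t=20: (idle)
t=21: (idle)
t=22: (idle)
t=23: (idle)
t=24: (idle)
t=25: (idle)
t=26: (idle)

running at tick 19 = B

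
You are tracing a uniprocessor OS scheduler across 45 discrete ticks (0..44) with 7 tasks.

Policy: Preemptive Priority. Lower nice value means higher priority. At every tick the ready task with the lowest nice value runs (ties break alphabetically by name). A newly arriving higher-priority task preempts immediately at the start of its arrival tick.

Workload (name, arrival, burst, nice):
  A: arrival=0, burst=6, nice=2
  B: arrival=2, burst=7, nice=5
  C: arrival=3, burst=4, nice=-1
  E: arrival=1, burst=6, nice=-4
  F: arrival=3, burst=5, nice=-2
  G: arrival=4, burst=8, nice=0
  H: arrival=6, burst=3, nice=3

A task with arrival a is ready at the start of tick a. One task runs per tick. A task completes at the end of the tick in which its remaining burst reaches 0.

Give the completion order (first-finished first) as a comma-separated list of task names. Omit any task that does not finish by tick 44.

completion order = E, F, C, G, A, H, B

t=0: ready={A} → run A
t=1: ready={A,E} → run E
t=2: ready={A,B,E} → run E
t=3: ready={A,B,C,E,F} → run E
t=4: ready={A,B,C,E,F,G} → run E
t=5: ready={A,B,C,E,F,G} → run E
t=6: ready={A,B,C,E,F,G,H} → run E
t=7: ready={A,B,C,F,G,H} → run F
t=8: ready={A,B,C,F,G,H} → run F
t=9: ready={A,B,C,F,G,H} → run F
t=10: ready={A,B,C,F,G,H} → run F
t=11: ready={A,B,C,F,G,H} → run F
t=12: ready={A,B,C,G,H} → run C
t=13: ready={A,B,C,G,H} → run C
t=14: ready={A,B,C,G,H} → run C
t=15: ready={A,B,C,G,H} → run C
t=16: ready={A,B,G,H} → run G
t=17: ready={A,B,G,H} → run G
t=18: ready={A,B,G,H} → run G
t=19: ready={A,B,G,H} → run G
t=20: ready={A,B,G,H} → run G
t=21: ready={A,B,G,H} → run G
t=22: ready={A,B,G,H} → run G
t=23: ready={A,B,G,H} → run G
t=24: ready={A,B,H} → run A
t=25: ready={A,B,H} → run A
t=26: ready={A,B,H} → run A
t=27: ready={A,B,H} → run A
t=28: ready={A,B,H} → run A
t=29: ready={B,H} → run H
t=30: ready={B,H} → run H
t=31: ready={B,H} → run H
t=32: ready={B} → run B
t=33: ready={B} → run B
t=34: ready={B} → run B
t=35: ready={B} → run B
t=36: ready={B} → run B
t=37: ready={B} → run B
t=38: ready={B} → run B
t=39: (idle)
t=40: (idle)
t=41: (idle)
t=42: (idle)
t=43: (idle)
t=44: (idle)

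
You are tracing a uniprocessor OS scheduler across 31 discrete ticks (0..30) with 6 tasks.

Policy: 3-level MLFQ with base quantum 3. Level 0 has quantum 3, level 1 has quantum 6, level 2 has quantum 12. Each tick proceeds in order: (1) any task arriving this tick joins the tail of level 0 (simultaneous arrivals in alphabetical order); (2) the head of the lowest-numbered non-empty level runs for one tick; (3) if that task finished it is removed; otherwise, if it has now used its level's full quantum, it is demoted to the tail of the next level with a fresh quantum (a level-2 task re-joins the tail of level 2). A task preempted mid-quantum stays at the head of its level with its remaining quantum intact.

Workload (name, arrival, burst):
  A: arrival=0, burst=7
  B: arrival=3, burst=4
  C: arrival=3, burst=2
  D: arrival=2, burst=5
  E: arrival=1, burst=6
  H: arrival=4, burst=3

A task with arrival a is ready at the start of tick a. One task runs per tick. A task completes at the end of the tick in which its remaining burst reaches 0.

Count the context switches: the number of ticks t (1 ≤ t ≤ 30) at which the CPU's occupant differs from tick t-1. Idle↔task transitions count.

t=0: L0/L1/L2 = A/-/- → run A
t=1: L0/L1/L2 = AE/-/- → run A
t=2: L0/L1/L2 = AED/-/- → run A
t=3: L0/L1/L2 = EDBC/A/- → run E
t=4: L0/L1/L2 = EDBCH/A/- → run E
t=5: L0/L1/L2 = EDBCH/A/- → run E
t=6: L0/L1/L2 = DBCH/AE/- → run D
t=7: L0/L1/L2 = DBCH/AE/- → run D
t=8: L0/L1/L2 = DBCH/AE/- → run D
t=9: L0/L1/L2 = BCH/AED/- → run B
t=10: L0/L1/L2 = BCH/AED/- → run B
t=11: L0/L1/L2 = BCH/AED/- → run B
t=12: L0/L1/L2 = CH/AEDB/- → run C
t=13: L0/L1/L2 = CH/AEDB/- → run C
t=14: L0/L1/L2 = H/AEDB/- → run H
t=15: L0/L1/L2 = H/AEDB/- → run H
t=16: L0/L1/L2 = H/AEDB/- → run H
t=17: L0/L1/L2 = -/AEDB/- → run A
t=18: L0/L1/L2 = -/AEDB/- → run A
t=19: L0/L1/L2 = -/AEDB/- → run A
t=20: L0/L1/L2 = -/AEDB/- → run A
t=21: L0/L1/L2 = -/EDB/- → run E
t=22: L0/L1/L2 = -/EDB/- → run E
t=23: L0/L1/L2 = -/EDB/- → run E
t=24: L0/L1/L2 = -/DB/- → run D
t=25: L0/L1/L2 = -/DB/- → run D
t=26: L0/L1/L2 = -/B/- → run B
t=27: (idle)
t=28: (idle)
t=29: (idle)
t=30: (idle)

context switches = 10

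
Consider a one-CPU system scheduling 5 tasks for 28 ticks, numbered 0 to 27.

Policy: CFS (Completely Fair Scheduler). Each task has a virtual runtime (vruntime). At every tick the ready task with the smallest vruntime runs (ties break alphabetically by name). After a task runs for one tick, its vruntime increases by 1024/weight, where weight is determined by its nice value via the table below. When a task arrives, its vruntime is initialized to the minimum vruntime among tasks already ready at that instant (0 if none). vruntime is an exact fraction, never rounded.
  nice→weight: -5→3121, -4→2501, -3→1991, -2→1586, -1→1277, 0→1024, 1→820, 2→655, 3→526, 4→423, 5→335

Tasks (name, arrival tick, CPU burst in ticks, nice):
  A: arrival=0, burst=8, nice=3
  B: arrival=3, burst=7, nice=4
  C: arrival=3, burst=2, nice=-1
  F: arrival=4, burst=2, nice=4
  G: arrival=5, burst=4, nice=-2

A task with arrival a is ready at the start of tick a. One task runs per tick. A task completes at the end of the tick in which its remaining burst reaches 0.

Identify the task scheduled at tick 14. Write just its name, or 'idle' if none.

t=0: vr[A=0] → run A
t=1: vr[A=512/263] → run A
t=2: vr[A=1024/263] → run A
t=3: vr[A=1536/263 B=1536/263 C=1536/263] → run A
t=4: vr[A=2048/263 B=1536/263 C=1536/263 F=1536/263] → run B
t=5: vr[A=2048/263 B=919040/111249 C=1536/263 F=1536/263 G=1536/263] → run C
t=6: vr[A=2048/263 B=919040/111249 C=2230784/335851 F=1536/263 G=1536/263] → run F
t=7: vr[A=2048/263 B=919040/111249 C=2230784/335851 F=919040/111249 G=1536/263] → run G
t=8: vr[A=2048/263 B=919040/111249 C=2230784/335851 F=919040/111249 G=1352704/208559] → run G
t=9: vr[A=2048/263 B=919040/111249 C=2230784/335851 F=919040/111249 G=1487360/208559] → run C
t=10: vr[A=2048/263 B=919040/111249 F=919040/111249 G=1487360/208559] → run G
t=11: vr[A=2048/263 B=919040/111249 F=919040/111249 G=1622016/208559] → run G
t=12: vr[A=2048/263 B=919040/111249 F=919040/111249] → run A
t=13: vr[A=2560/263 B=919040/111249 F=919040/111249] → run B
t=14: vr[A=2560/263 B=1188352/111249 F=919040/111249] → run F
t=15: vr[A=2560/263 B=1188352/111249] → run A
t=16: vr[A=3072/263 B=1188352/111249] → run B
t=17: vr[A=3072/263 B=485888/37083] → run A
t=18: vr[A=3584/263 B=485888/37083] → run B
t=19: vr[A=3584/263 B=1726976/111249] → run A
t=20: vr[B=1726976/111249] → run B
t=21: vr[B=1996288/111249] → run B
t=22: vr[B=755200/37083] → run B
t=23: (idle)
t=24: (idle)
t=25: (idle)
t=26: (idle)
t=27: (idle)

running at tick 14 = F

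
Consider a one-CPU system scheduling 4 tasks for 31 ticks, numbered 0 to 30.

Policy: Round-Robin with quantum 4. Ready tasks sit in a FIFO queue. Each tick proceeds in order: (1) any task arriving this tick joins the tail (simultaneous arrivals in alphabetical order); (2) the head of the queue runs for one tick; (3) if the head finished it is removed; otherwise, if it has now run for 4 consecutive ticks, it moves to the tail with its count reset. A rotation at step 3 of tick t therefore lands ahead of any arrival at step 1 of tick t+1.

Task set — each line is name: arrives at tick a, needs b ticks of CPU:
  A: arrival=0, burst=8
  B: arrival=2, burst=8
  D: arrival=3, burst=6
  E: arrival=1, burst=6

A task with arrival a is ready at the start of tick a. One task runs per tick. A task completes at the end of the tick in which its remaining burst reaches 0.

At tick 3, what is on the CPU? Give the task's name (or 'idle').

running at tick 3 = A

t=0: queue=[A] q_used=0 → run A
t=1: queue=[A,E] q_used=1 → run A
t=2: queue=[A,E,B] q_used=2 → run A
t=3: queue=[A,E,B,D] q_used=3 → run A
t=4: queue=[E,B,D,A] q_used=0 → run E
t=5: queue=[E,B,D,A] q_used=1 → run E
t=6: queue=[E,B,D,A] q_used=2 → run E
t=7: queue=[E,B,D,A] q_used=3 → run E
t=8: queue=[B,D,A,E] q_used=0 → run B
t=9: queue=[B,D,A,E] q_used=1 → run B
t=10: queue=[B,D,A,E] q_used=2 → run B
t=11: queue=[B,D,A,E] q_used=3 → run B
t=12: queue=[D,A,E,B] q_used=0 → run D
t=13: queue=[D,A,E,B] q_used=1 → run D
t=14: queue=[D,A,E,B] q_used=2 → run D
t=15: queue=[D,A,E,B] q_used=3 → run D
t=16: queue=[A,E,B,D] q_used=0 → run A
t=17: queue=[A,E,B,D] q_used=1 → run A
t=18: queue=[A,E,B,D] q_used=2 → run A
t=19: queue=[A,E,B,D] q_used=3 → run A
t=20: queue=[E,B,D] q_used=0 → run E
t=21: queue=[E,B,D] q_used=1 → run E
t=22: queue=[B,D] q_used=0 → run B
t=23: queue=[B,D] q_used=1 → run B
t=24: queue=[B,D] q_used=2 → run B
t=25: queue=[B,D] q_used=3 → run B
t=26: queue=[D] q_used=0 → run D
t=27: queue=[D] q_used=1 → run D
t=28: (idle)
t=29: (idle)
t=30: (idle)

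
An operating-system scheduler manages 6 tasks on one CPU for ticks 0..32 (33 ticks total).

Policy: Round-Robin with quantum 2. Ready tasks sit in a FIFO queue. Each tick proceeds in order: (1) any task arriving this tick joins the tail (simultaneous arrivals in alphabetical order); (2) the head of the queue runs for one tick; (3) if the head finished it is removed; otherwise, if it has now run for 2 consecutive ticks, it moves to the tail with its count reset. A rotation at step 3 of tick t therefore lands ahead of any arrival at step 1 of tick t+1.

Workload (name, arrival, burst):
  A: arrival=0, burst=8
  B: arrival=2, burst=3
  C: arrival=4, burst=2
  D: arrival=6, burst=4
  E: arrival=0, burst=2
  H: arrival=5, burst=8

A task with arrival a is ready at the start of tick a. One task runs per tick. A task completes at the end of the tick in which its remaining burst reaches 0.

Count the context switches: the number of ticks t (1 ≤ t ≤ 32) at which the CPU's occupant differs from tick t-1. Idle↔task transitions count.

t=0: queue=[A,E] q_used=0 → run A
t=1: queue=[A,E] q_used=1 → run A
t=2: queue=[E,A,B] q_used=0 → run E
t=3: queue=[E,A,B] q_used=1 → run E
t=4: queue=[A,B,C] q_used=0 → run A
t=5: queue=[A,B,C,H] q_used=1 → run A
t=6: queue=[B,C,H,A,D] q_used=0 → run B
t=7: queue=[B,C,H,A,D] q_used=1 → run B
t=8: queue=[C,H,A,D,B] q_used=0 → run C
t=9: queue=[C,H,A,D,B] q_used=1 → run C
t=10: queue=[H,A,D,B] q_used=0 → run H
t=11: queue=[H,A,D,B] q_used=1 → run H
t=12: queue=[A,D,B,H] q_used=0 → run A
t=13: queue=[A,D,B,H] q_used=1 → run A
t=14: queue=[D,B,H,A] q_used=0 → run D
t=15: queue=[D,B,H,A] q_used=1 → run D
t=16: queue=[B,H,A,D] q_used=0 → run B
t=17: queue=[H,A,D] q_used=0 → run H
t=18: queue=[H,A,D] q_used=1 → run H
t=19: queue=[A,D,H] q_used=0 → run A
t=20: queue=[A,D,H] q_used=1 → run A
t=21: queue=[D,H] q_used=0 → run D
t=22: queue=[D,H] q_used=1 → run D
t=23: queue=[H] q_used=0 → run H
t=24: queue=[H] q_used=1 → run H
t=25: queue=[H] q_used=0 → run H
t=26: queue=[H] q_used=1 → run H
t=27: (idle)
t=28: (idle)
t=29: (idle)
t=30: (idle)
t=31: (idle)
t=32: (idle)

context switches = 13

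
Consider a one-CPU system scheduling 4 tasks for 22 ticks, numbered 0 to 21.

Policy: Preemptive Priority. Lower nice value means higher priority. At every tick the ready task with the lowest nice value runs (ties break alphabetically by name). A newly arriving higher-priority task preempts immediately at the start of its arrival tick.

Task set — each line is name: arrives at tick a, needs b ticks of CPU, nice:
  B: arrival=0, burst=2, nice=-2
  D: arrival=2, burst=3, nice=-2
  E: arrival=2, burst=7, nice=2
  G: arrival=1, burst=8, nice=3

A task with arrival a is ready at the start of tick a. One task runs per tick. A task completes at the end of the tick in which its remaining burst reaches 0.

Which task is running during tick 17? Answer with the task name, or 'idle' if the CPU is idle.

t=0: ready={B} → run B
t=1: ready={B,G} → run B
t=2: ready={D,E,G} → run D
t=3: ready={D,E,G} → run D
t=4: ready={D,E,G} → run D
t=5: ready={E,G} → run E
t=6: ready={E,G} → run E
t=7: ready={E,G} → run E
t=8: ready={E,G} → run E
t=9: ready={E,G} → run E
t=10: ready={E,G} → run E
t=11: ready={E,G} → run E
t=12: ready={G} → run G
t=13: ready={G} → run G
t=14: ready={G} → run G
t=15: ready={G} → run G
t=16: ready={G} → run G
t=17: ready={G} → run G
t=18: ready={G} → run G
t=19: ready={G} → run G
t=20: (idle)
t=21: (idle)

running at tick 17 = G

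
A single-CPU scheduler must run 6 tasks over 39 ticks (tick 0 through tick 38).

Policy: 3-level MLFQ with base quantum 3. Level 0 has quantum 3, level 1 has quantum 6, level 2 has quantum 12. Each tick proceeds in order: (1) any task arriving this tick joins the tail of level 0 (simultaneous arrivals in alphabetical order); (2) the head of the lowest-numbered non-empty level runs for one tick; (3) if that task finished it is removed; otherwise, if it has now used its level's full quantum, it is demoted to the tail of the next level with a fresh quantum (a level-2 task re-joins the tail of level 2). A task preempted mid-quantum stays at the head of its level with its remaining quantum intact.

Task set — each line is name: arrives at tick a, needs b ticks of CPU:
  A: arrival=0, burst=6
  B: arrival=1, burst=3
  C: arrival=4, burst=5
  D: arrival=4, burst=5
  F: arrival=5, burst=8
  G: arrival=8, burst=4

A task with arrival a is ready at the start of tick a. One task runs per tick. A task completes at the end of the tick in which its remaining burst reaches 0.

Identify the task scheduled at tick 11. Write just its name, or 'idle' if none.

running at tick 11 = D

t=0: L0/L1/L2 = A/-/- → run A
t=1: L0/L1/L2 = AB/-/- → run A
t=2: L0/L1/L2 = AB/-/- → run A
t=3: L0/L1/L2 = B/A/- → run B
t=4: L0/L1/L2 = BCD/A/- → run B
t=5: L0/L1/L2 = BCDF/A/- → run B
t=6: L0/L1/L2 = CDF/A/- → run C
t=7: L0/L1/L2 = CDF/A/- → run C
t=8: L0/L1/L2 = CDFG/A/- → run C
t=9: L0/L1/L2 = DFG/AC/- → run D
t=10: L0/L1/L2 = DFG/AC/- → run D
t=11: L0/L1/L2 = DFG/AC/- → run D
t=12: L0/L1/L2 = FG/ACD/- → run F
t=13: L0/L1/L2 = FG/ACD/- → run F
t=14: L0/L1/L2 = FG/ACD/- → run F
t=15: L0/L1/L2 = G/ACDF/- → run G
t=16: L0/L1/L2 = G/ACDF/- → run G
t=17: L0/L1/L2 = G/ACDF/- → run G
t=18: L0/L1/L2 = -/ACDFG/- → run A
t=19: L0/L1/L2 = -/ACDFG/- → run A
t=20: L0/L1/L2 = -/ACDFG/- → run A
t=21: L0/L1/L2 = -/CDFG/- → run C
t=22: L0/L1/L2 = -/CDFG/- → run C
t=23: L0/L1/L2 = -/DFG/- → run D
t=24: L0/L1/L2 = -/DFG/- → run D
t=25: L0/L1/L2 = -/FG/- → run F
t=26: L0/L1/L2 = -/FG/- → run F
t=27: L0/L1/L2 = -/FG/- → run F
t=28: L0/L1/L2 = -/FG/- → run F
t=29: L0/L1/L2 = -/FG/- → run F
t=30: L0/L1/L2 = -/G/- → run G
t=31: (idle)
t=32: (idle)
t=33: (idle)
t=34: (idle)
t=35: (idle)
t=36: (idle)
t=37: (idle)
t=38: (idle)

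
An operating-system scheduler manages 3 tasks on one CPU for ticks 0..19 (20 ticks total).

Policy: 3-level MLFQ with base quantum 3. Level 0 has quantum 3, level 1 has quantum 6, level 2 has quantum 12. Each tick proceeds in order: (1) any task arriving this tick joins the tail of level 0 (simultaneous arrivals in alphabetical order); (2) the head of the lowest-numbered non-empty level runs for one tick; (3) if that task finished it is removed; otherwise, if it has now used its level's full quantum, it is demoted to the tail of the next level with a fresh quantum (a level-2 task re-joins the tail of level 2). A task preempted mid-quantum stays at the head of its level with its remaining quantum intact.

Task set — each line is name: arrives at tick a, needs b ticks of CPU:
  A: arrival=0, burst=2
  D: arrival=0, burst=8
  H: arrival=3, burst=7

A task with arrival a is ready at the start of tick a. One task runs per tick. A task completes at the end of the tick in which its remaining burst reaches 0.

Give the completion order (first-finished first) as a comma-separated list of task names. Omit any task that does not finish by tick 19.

completion order = A, D, H

t=0: L0/L1/L2 = AD/-/- → run A
t=1: L0/L1/L2 = AD/-/- → run A
t=2: L0/L1/L2 = D/-/- → run D
t=3: L0/L1/L2 = DH/-/- → run D
t=4: L0/L1/L2 = DH/-/- → run D
t=5: L0/L1/L2 = H/D/- → run H
t=6: L0/L1/L2 = H/D/- → run H
t=7: L0/L1/L2 = H/D/- → run H
t=8: L0/L1/L2 = -/DH/- → run D
t=9: L0/L1/L2 = -/DH/- → run D
t=10: L0/L1/L2 = -/DH/- → run D
t=11: L0/L1/L2 = -/DH/- → run D
t=12: L0/L1/L2 = -/DH/- → run D
t=13: L0/L1/L2 = -/H/- → run H
t=14: L0/L1/L2 = -/H/- → run H
t=15: L0/L1/L2 = -/H/- → run H
t=16: L0/L1/L2 = -/H/- → run H
t=17: (idle)
t=18: (idle)
t=19: (idle)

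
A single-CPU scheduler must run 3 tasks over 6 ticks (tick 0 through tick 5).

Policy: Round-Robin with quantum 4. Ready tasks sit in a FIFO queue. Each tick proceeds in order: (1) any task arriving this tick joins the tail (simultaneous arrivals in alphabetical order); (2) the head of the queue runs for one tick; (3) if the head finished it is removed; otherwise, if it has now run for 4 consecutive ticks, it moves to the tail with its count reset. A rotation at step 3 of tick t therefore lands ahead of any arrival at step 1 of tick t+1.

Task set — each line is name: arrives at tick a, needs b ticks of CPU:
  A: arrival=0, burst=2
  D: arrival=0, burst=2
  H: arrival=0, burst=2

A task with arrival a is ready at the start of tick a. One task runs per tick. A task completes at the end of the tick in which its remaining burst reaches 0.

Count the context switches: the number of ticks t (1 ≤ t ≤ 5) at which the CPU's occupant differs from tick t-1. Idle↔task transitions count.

t=0: queue=[A,D,H] q_used=0 → run A
t=1: queue=[A,D,H] q_used=1 → run A
t=2: queue=[D,H] q_used=0 → run D
t=3: queue=[D,H] q_used=1 → run D
t=4: queue=[H] q_used=0 → run H
t=5: queue=[H] q_used=1 → run H

context switches = 2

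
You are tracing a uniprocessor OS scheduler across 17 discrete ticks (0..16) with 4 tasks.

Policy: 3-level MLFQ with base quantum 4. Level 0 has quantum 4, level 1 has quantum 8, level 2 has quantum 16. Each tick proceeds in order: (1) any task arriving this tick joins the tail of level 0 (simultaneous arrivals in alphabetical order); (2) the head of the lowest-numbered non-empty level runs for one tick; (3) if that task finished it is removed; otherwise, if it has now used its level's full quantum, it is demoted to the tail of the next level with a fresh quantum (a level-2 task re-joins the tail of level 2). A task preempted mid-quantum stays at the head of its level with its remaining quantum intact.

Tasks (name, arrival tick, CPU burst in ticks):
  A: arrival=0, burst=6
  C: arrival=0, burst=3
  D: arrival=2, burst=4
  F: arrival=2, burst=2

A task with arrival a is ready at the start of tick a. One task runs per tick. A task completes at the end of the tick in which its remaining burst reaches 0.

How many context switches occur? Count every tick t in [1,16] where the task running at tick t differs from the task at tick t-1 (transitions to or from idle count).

t=0: L0/L1/L2 = AC/-/- → run A
t=1: L0/L1/L2 = AC/-/- → run A
t=2: L0/L1/L2 = ACDF/-/- → run A
t=3: L0/L1/L2 = ACDF/-/- → run A
t=4: L0/L1/L2 = CDF/A/- → run C
t=5: L0/L1/L2 = CDF/A/- → run C
t=6: L0/L1/L2 = CDF/A/- → run C
t=7: L0/L1/L2 = DF/A/- → run D
t=8: L0/L1/L2 = DF/A/- → run D
t=9: L0/L1/L2 = DF/A/- → run D
t=10: L0/L1/L2 = DF/A/- → run D
t=11: L0/L1/L2 = F/A/- → run F
t=12: L0/L1/L2 = F/A/- → run F
t=13: L0/L1/L2 = -/A/- → run A
t=14: L0/L1/L2 = -/A/- → run A
t=15: (idle)
t=16: (idle)

context switches = 5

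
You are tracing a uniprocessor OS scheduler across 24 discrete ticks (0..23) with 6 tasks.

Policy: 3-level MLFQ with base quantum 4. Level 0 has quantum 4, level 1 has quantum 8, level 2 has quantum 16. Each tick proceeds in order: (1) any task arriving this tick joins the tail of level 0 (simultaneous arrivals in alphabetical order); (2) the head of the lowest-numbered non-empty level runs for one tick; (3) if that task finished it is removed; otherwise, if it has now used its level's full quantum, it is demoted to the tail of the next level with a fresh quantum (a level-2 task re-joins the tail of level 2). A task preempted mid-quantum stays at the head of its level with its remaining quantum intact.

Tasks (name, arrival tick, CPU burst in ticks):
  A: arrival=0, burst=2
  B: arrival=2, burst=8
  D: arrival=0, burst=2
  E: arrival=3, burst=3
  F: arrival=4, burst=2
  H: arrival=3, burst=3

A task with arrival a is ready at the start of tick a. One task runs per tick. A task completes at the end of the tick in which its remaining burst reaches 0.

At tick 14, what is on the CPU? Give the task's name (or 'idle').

t=0: L0/L1/L2 = AD/-/- → run A
t=1: L0/L1/L2 = AD/-/- → run A
t=2: L0/L1/L2 = DB/-/- → run D
t=3: L0/L1/L2 = DBEH/-/- → run D
t=4: L0/L1/L2 = BEHF/-/- → run B
t=5: L0/L1/L2 = BEHF/-/- → run B
t=6: L0/L1/L2 = BEHF/-/- → run B
t=7: L0/L1/L2 = BEHF/-/- → run B
t=8: L0/L1/L2 = EHF/B/- → run E
t=9: L0/L1/L2 = EHF/B/- → run E
t=10: L0/L1/L2 = EHF/B/- → run E
t=11: L0/L1/L2 = HF/B/- → run H
t=12: L0/L1/L2 = HF/B/- → run H
t=13: L0/L1/L2 = HF/B/- → run H
t=14: L0/L1/L2 = F/B/- → run F
t=15: L0/L1/L2 = F/B/- → run F
t=16: L0/L1/L2 = -/B/- → run B
t=17: L0/L1/L2 = -/B/- → run B
t=18: L0/L1/L2 = -/B/- → run B
t=19: L0/L1/L2 = -/B/- → run B
t=20: (idle)
t=21: (idle)
t=22: (idle)
t=23: (idle)

running at tick 14 = F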